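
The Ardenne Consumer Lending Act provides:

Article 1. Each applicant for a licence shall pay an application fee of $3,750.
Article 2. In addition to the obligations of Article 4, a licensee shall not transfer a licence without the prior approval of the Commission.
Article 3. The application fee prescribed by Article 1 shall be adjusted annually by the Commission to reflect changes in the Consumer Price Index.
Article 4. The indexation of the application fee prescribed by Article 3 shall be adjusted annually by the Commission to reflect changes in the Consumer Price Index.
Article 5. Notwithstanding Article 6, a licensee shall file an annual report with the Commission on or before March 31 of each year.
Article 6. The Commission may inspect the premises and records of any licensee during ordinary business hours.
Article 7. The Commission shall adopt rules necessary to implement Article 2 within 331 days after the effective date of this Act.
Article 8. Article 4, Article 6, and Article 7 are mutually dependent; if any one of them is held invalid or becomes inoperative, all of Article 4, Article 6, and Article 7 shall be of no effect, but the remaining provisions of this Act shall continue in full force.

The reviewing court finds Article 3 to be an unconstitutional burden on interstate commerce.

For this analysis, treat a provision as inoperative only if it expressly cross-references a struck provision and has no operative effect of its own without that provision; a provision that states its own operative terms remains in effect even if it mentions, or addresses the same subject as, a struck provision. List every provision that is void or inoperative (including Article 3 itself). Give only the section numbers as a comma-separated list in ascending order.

Article 3 is struck. Article 4 operates only by reference to Article 3, so it falls with Article 3. Although Article 2 refers to Article 4, its operative terms do not depend on Article 4, so it remains in effect. Although Article 5 refers to Article 6, its operative terms do not depend on Article 6, so it remains in effect. Article 8 declares Article 4, Article 6, and Article 7 mutually dependent; since one of them has fallen, all of them are of no effect. That brings down Article 6 and Article 7 as well. The remainder continues in force under Article 8. That leaves Article 1, Article 2, Article 5, and Article 8 in effect.

3, 4, 6, 7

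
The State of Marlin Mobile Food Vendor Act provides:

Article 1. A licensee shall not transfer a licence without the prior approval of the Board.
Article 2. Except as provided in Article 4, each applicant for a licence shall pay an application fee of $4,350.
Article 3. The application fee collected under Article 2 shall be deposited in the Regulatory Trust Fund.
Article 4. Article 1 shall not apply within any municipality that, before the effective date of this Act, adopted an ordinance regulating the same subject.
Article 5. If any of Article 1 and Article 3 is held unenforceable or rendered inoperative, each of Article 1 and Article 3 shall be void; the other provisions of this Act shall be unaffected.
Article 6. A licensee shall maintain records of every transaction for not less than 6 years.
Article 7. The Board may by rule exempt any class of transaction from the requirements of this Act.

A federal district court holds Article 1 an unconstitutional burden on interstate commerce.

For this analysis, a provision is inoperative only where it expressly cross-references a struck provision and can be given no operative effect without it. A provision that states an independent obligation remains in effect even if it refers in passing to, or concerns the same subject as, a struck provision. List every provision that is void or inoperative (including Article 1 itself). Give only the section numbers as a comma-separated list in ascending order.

Article 1 is struck. Article 4 has no operative effect of its own apart from Article 1 and is therefore inoperative. Article 2 mentions Article 4 but its own obligation stands independently of Article 4, so Article 2 is not affected. Article 5 declares Article 1 and Article 3 mutually dependent; since one of them has fallen, all of them are of no effect. That brings down Article 3 as well. The remainder continues in force under Article 5. That leaves Article 2, Article 5, Article 6, and Article 7 in effect.

1, 3, 4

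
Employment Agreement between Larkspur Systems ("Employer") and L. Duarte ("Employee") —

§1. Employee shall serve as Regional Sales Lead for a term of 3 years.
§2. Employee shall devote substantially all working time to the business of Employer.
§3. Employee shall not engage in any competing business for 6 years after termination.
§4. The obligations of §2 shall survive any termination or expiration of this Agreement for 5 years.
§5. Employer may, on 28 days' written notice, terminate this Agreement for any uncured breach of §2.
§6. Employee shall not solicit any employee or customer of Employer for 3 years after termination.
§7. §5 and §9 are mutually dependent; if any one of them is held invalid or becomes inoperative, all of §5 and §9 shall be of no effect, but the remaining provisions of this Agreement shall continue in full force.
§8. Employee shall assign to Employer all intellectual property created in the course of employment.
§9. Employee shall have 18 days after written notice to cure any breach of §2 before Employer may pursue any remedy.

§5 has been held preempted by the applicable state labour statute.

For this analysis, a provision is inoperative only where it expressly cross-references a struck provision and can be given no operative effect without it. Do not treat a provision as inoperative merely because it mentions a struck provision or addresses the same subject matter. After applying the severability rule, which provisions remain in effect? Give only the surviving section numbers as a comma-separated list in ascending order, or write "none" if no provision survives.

1, 2, 3, 4, 6, 7, 8

§5 is struck. Nothing else in the Agreement is defined by reference to §5. §7 declares §5 and §9 mutually dependent; since one of them has fallen, all of them are of no effect. That brings down §9 as well. The remainder continues in force under §7. The provisions still in force are §1, §2, §3, §4, §6, §7, and §8.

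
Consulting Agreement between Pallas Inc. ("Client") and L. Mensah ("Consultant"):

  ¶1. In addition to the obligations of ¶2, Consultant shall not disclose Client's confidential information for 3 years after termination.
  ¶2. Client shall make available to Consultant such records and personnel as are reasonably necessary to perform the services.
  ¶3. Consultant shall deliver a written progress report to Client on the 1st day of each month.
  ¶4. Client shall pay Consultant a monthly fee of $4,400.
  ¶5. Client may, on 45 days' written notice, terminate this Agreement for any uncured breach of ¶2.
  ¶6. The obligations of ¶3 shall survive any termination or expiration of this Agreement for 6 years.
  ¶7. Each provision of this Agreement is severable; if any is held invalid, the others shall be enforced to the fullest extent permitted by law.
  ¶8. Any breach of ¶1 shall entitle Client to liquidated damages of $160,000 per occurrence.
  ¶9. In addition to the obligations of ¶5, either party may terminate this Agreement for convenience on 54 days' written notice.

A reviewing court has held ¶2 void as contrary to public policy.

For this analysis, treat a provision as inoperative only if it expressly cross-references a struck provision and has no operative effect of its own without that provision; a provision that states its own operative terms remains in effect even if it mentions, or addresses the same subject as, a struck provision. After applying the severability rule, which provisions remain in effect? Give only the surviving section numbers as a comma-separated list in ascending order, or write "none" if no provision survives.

¶2 is struck. The only function of ¶5 is the termination right for breach of ¶2, so it cannot stand once ¶2 is removed. Although ¶1 refers to ¶2, its operative terms do not depend on ¶2, so it remains in effect. ¶9 mentions ¶5 but its own obligation stands independently of ¶5, so ¶9 is not affected. ¶7 is a severability clause and preserves every provision that can still be given independent effect. That leaves ¶1, ¶3, ¶4, ¶6, ¶7, ¶8, and ¶9 in effect.

1, 3, 4, 6, 7, 8, 9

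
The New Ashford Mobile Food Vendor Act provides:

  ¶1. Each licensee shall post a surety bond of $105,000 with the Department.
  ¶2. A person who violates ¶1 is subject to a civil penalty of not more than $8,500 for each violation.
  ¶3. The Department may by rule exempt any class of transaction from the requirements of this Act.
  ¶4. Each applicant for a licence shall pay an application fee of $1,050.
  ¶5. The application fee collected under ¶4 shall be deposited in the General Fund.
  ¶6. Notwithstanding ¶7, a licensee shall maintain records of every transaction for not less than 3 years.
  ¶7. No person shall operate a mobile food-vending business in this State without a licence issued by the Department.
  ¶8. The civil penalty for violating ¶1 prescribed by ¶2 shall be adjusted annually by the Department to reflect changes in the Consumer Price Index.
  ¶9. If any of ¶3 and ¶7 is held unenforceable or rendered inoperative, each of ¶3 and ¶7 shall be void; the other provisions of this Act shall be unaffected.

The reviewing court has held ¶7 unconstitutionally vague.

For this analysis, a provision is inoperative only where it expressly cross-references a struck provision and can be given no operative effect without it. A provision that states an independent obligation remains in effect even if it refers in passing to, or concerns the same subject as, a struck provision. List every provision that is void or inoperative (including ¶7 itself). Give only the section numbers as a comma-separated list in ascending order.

3, 7

¶7 is struck. ¶6 mentions ¶7 but its own obligation stands independently of ¶7, so ¶6 is not affected. No other provision's operative terms depend on ¶7. ¶9 declares ¶3 and ¶7 mutually dependent; since one of them has fallen, all of them are of no effect. That brings down ¶3 as well. The remainder continues in force under ¶9. The provisions still in force are ¶1, ¶2, ¶4, ¶5, ¶6, ¶8, and ¶9.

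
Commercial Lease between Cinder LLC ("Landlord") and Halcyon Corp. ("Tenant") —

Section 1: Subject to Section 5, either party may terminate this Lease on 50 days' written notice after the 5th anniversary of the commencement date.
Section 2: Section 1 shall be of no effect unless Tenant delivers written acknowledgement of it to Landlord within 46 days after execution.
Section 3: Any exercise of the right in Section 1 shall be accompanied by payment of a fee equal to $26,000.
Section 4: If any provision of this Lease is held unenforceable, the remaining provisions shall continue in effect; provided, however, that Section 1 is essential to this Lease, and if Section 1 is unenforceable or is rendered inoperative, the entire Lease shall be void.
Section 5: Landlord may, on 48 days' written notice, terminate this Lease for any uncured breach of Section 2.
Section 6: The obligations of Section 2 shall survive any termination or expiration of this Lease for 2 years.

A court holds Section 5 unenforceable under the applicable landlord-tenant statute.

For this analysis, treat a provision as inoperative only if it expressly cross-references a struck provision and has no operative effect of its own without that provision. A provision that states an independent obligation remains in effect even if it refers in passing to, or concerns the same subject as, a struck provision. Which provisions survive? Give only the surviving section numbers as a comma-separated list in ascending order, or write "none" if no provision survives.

1, 2, 3, 4, 6

Section 5 is struck. Although Section 1 refers to Section 5, its operative terms do not depend on Section 5, so it remains in effect. No other provision's operative terms depend on Section 5. Section 4 makes Section 1 an essential term, but Section 1 is unaffected, so the severability proviso in Section 4 preserves the remaining provisions. That leaves Section 1, Section 2, Section 3, Section 4, and Section 6 in effect.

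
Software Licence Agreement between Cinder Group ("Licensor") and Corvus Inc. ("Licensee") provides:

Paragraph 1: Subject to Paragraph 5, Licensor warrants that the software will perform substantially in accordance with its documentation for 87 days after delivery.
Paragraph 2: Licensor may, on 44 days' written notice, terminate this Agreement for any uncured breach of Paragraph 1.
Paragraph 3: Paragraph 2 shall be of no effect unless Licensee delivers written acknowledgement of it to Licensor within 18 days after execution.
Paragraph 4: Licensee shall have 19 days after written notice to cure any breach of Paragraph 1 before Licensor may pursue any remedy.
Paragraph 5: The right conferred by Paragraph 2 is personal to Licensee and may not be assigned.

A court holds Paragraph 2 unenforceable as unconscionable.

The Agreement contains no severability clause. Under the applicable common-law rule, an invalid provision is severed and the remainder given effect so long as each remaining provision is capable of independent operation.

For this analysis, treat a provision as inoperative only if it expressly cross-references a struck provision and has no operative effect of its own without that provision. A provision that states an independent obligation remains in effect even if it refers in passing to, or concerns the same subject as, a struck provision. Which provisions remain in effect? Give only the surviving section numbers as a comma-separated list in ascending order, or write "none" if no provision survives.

Paragraph 2 is struck. Paragraph 3 operates only by reference to Paragraph 2, so it falls with Paragraph 2. The only function of Paragraph 5 is the non-assignment of Paragraph 2, so it cannot stand once Paragraph 2 is removed. Although Paragraph 1 refers to Paragraph 5, its operative terms do not depend on Paragraph 5, so it remains in effect. Under the stated default rule, only provisions that cannot operate independently fall away; the rest are enforced. Paragraph 1 and Paragraph 4 remain in effect.

1, 4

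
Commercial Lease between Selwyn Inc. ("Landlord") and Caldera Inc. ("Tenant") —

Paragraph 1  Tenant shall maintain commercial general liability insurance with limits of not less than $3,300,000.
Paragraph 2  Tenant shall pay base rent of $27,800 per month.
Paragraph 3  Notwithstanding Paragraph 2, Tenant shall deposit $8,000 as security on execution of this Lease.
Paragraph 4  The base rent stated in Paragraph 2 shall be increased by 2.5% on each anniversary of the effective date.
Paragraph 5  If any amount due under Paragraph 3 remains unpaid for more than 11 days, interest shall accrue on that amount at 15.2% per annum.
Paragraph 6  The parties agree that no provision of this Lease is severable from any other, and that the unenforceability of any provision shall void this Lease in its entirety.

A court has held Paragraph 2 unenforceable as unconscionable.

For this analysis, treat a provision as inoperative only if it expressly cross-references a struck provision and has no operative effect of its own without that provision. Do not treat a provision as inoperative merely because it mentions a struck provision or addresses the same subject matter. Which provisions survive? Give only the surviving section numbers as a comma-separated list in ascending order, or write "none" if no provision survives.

Paragraph 2 is struck. Paragraph 4 operates only by reference to Paragraph 2, so it falls with Paragraph 2. Paragraph 6 provides that the Lease is not severable, so the invalidity of any one provision voids the entire Lease. No provision of the Lease survives.

none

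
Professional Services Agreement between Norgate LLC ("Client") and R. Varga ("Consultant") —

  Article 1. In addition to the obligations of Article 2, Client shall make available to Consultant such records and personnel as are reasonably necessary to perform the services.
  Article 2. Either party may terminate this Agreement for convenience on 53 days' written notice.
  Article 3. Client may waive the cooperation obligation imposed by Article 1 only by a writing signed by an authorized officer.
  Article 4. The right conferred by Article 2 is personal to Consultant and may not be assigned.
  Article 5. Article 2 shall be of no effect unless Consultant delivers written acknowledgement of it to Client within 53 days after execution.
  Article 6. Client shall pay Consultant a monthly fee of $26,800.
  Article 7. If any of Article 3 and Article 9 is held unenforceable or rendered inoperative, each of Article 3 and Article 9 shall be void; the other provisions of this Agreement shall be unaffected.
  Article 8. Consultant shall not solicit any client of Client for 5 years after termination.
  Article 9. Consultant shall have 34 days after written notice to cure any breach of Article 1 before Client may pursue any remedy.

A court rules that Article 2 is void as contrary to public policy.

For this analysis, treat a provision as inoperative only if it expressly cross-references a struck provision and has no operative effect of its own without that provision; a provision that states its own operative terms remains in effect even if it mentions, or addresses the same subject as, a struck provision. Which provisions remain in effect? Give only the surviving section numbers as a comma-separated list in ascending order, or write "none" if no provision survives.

Article 2 is struck. The only function of Article 4 is the non-assignment of Article 2, so it cannot stand once Article 2 is removed. Article 5 operates only by reference to Article 2, so it falls with Article 2. Article 1 mentions Article 2 but its own obligation stands independently of Article 2, so Article 1 is not affected. Article 7 ties Article 3 and Article 9 together, but none of those is affected here; the remaining provisions continue in force under Article 7. The provisions still in force are Article 1, Article 3, Article 6, Article 7, Article 8, and Article 9.

1, 3, 6, 7, 8, 9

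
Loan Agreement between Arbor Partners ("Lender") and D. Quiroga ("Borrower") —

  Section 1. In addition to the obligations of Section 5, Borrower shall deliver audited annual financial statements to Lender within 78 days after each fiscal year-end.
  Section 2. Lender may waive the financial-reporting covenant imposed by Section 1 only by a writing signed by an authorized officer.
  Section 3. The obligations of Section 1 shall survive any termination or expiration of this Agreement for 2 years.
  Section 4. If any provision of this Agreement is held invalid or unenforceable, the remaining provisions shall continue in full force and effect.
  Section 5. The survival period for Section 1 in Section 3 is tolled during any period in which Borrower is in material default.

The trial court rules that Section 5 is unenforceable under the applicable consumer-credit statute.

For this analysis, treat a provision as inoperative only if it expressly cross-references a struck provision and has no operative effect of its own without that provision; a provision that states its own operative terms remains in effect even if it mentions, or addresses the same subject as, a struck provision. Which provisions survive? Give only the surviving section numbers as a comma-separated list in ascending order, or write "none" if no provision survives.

Section 5 is struck. Section 1 mentions Section 5 but its own obligation stands independently of Section 5, so Section 1 is not affected. No other provision's operative terms depend on Section 5. Section 4 is a severability clause and preserves every provision that can still be given independent effect. Section 1, Section 2, Section 3, and Section 4 remain in effect.

1, 2, 3, 4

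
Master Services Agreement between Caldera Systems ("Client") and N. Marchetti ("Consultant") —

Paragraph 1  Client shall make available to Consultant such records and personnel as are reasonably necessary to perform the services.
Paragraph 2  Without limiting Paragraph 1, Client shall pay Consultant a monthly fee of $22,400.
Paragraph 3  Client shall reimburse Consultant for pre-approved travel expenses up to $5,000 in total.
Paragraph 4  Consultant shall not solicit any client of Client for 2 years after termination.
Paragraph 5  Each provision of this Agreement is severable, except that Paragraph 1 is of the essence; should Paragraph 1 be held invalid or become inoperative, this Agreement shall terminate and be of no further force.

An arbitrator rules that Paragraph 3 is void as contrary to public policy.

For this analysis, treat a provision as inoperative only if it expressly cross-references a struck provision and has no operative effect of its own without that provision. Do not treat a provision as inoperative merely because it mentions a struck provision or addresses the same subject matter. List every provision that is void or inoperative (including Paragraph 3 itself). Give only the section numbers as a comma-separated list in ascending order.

Paragraph 3 is struck. No other provision's operative terms depend on Paragraph 3. Paragraph 5 makes Paragraph 1 an essential term, but Paragraph 1 is unaffected, so the severability proviso in Paragraph 5 preserves the remaining provisions. Paragraph 1, Paragraph 2, Paragraph 4, and Paragraph 5 remain in effect.

3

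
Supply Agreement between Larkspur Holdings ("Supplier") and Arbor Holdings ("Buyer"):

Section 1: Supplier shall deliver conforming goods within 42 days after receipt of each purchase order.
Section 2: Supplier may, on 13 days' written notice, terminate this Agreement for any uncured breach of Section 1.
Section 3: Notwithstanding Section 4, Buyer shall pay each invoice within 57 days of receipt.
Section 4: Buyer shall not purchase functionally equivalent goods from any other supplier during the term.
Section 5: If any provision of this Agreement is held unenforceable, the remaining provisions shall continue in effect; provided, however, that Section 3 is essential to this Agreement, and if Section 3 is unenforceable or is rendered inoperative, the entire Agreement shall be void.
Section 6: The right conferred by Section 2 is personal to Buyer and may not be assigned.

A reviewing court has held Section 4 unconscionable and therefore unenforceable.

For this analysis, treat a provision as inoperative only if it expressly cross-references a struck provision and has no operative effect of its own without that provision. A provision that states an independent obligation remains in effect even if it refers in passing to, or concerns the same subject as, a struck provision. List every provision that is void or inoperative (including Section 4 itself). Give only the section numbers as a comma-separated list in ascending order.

4

Section 4 is struck. Although Section 3 refers to Section 4, its operative terms do not depend on Section 4, so it remains in effect. Nothing else in the Agreement is defined by reference to Section 4. Section 5 makes Section 3 an essential term, but Section 3 is unaffected, so the severability proviso in Section 5 preserves the remaining provisions. The provisions still in force are Section 1, Section 2, Section 3, Section 5, and Section 6.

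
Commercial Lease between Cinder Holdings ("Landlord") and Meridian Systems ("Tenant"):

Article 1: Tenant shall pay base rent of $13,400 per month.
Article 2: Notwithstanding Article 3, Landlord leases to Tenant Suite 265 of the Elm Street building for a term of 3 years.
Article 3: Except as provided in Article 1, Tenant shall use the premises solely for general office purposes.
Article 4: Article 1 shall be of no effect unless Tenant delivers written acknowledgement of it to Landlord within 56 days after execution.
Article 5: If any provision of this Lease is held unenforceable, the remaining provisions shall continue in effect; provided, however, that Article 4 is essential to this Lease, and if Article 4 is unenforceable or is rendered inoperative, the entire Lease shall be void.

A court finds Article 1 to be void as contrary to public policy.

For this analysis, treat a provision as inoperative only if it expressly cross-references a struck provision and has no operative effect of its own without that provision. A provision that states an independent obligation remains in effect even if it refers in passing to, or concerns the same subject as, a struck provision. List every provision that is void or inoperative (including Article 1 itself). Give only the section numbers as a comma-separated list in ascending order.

1, 2, 3, 4, 5

Article 1 is struck. Article 4 merely fixes the acknowledgement condition for Article 1; with Article 1 gone it has nothing to operate on and falls away. Article 5 makes Article 4 an essential term, and Article 4 has been rendered inoperative by the cascade; under Article 5, the entire Lease is therefore void. No provision of the Lease survives.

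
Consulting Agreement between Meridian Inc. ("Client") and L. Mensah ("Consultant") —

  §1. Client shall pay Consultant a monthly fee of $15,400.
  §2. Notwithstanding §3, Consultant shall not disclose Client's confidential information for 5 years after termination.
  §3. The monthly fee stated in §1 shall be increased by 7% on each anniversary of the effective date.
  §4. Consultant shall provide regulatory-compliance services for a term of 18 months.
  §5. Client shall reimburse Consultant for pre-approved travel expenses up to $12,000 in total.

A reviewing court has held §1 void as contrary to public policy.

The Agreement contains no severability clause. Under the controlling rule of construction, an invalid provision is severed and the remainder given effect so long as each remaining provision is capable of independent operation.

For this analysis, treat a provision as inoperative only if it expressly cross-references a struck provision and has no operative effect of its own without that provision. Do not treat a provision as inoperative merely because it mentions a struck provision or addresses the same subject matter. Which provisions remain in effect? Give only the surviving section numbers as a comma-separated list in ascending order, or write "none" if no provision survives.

2, 4, 5

§1 is struck. §3 does nothing except set the escalation of the monthly fee by reference to §1; with §1 gone it has no independent effect and is inoperative. Although §2 refers to §3, its operative terms do not depend on §3, so it remains in effect. With no severability clause, the stated default rule severs what cannot stand and enforces each remaining provision that can operate on its own. §2, §4, and §5 remain in effect.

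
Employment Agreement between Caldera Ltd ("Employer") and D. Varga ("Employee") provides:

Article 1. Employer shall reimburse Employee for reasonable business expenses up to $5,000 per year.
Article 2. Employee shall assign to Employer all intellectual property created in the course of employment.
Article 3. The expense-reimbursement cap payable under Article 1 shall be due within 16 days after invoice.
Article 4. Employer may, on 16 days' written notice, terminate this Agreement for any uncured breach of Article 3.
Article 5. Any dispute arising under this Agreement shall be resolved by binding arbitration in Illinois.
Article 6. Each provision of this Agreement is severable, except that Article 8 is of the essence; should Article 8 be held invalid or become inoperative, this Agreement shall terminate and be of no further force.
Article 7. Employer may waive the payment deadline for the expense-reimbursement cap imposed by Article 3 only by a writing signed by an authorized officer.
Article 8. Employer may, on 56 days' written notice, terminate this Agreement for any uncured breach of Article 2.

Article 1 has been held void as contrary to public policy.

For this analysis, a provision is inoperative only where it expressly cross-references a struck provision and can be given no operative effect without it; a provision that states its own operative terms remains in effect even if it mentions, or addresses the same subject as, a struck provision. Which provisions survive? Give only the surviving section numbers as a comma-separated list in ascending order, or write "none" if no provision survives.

2, 5, 6, 8

Article 1 is struck. Article 3 has no operative effect of its own apart from Article 1 and is therefore inoperative. Article 4 operates only by reference to Article 3, so it falls with Article 3. The only function of Article 7 is the waiver condition for Article 3, so it cannot stand once Article 3 is removed. Article 6 makes Article 8 an essential term, but Article 8 is unaffected, so the severability proviso in Article 6 preserves the remaining provisions. The provisions still in force are Article 2, Article 5, Article 6, and Article 8.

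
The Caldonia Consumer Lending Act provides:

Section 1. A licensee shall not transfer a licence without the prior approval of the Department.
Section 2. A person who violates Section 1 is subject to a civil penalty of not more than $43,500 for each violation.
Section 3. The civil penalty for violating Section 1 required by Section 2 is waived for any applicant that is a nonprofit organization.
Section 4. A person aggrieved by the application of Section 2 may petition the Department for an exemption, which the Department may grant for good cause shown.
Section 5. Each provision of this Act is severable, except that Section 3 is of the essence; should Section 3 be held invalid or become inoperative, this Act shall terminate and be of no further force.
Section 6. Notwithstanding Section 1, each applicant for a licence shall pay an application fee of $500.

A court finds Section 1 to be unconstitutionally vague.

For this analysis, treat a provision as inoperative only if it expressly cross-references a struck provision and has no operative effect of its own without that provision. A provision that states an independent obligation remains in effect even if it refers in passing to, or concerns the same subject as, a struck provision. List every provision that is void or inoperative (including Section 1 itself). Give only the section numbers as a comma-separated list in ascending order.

1, 2, 3, 4, 5, 6

Section 1 is struck. Section 2 has no operative effect of its own apart from Section 1 and is therefore inoperative. Section 3 does nothing except set the nonprofit waiver of the civil penalty for violating Section 1 by reference to Section 2; with Section 2 gone it has no independent effect and is inoperative. Section 4 operates only by reference to Section 2, so it falls with Section 2. Section 5 makes Section 3 an essential term, and Section 3 has been rendered inoperative by the cascade; under Section 5, the entire Act is therefore void. No provision of the Act survives.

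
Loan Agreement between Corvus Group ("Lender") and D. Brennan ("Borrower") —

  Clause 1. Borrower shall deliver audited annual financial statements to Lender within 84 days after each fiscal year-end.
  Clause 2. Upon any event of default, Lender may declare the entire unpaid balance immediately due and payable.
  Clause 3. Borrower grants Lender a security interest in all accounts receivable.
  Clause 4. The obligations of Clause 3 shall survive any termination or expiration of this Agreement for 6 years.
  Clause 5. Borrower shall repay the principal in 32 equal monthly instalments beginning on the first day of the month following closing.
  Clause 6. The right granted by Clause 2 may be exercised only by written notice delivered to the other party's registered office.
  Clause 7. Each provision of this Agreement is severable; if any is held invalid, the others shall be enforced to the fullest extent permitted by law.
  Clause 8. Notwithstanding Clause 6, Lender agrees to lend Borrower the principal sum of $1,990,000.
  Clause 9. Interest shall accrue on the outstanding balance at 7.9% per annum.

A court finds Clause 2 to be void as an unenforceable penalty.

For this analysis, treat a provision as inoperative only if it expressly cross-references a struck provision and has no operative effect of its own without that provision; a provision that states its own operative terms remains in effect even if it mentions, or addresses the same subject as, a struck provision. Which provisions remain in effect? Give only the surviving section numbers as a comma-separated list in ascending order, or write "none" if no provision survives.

1, 3, 4, 5, 7, 8, 9

Clause 2 is struck. Clause 6 operates only by reference to Clause 2, so it falls with Clause 2. Although Clause 8 refers to Clause 6, its operative terms do not depend on Clause 6, so it remains in effect. Under the severability clause in Clause 7, the remaining provisions continue in force. That leaves Clause 1, Clause 3, Clause 4, Clause 5, Clause 7, Clause 8, and Clause 9 in effect.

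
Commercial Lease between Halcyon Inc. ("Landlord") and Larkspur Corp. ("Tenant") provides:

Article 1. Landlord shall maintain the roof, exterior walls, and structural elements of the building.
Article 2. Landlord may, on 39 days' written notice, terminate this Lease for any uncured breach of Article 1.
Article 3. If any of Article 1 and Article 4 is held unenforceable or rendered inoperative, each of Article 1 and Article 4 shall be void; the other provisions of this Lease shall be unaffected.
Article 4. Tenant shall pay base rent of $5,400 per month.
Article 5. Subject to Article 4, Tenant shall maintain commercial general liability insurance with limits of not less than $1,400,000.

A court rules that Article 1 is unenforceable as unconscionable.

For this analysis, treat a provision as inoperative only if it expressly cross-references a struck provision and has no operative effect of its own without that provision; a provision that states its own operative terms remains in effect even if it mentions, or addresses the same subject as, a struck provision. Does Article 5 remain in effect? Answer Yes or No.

Article 1 is struck. The only function of Article 2 is the termination right for breach of Article 1, so it cannot stand once Article 1 is removed. Article 5 mentions Article 4 but its own obligation stands independently of Article 4, so Article 5 is not affected. Article 3 declares Article 1 and Article 4 mutually dependent; since one of them has fallen, all of them are of no effect. That brings down Article 4 as well. The remainder continues in force under Article 3. The provisions still in force are Article 3 and Article 5. Article 5 is among the surviving provisions, so the answer is yes.

Yes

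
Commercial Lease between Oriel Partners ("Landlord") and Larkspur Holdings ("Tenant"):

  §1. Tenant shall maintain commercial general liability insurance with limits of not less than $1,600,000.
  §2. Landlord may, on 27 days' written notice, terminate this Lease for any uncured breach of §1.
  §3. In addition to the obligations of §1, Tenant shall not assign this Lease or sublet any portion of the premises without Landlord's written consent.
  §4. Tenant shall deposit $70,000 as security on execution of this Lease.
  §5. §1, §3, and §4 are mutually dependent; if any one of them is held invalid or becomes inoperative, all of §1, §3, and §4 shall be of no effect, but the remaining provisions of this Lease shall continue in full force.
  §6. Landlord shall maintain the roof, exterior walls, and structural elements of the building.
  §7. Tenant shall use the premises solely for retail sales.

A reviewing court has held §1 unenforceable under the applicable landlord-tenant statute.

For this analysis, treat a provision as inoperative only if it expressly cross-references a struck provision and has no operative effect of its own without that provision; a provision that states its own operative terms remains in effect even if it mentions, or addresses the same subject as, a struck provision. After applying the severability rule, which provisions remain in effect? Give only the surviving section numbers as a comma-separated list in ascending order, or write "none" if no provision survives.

5, 6, 7

§1 is struck. §2 merely fixes the termination right for breach of §1; with §1 gone it has nothing to operate on and falls away. §5 declares §1, §3, and §4 mutually dependent; since one of them has fallen, all of them are of no effect. That brings down §3 and §4 as well. The remainder continues in force under §5. That leaves §5, §6, and §7 in effect.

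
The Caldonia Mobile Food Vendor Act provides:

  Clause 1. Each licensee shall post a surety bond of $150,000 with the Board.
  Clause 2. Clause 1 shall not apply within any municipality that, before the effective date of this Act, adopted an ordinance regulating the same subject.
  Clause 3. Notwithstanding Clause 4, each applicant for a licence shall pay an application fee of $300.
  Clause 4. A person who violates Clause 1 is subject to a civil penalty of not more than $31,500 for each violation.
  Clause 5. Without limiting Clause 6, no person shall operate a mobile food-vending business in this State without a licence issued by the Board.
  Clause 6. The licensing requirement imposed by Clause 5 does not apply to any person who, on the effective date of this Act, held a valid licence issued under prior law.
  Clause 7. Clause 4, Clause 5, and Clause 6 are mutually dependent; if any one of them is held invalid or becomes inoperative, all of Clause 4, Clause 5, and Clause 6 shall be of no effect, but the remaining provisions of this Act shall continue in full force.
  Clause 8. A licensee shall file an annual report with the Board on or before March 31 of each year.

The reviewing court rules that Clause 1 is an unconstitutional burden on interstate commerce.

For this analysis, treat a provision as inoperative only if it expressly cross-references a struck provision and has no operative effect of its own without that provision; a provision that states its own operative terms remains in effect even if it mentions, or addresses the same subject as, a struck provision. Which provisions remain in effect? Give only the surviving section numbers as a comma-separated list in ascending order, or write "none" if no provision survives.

Clause 1 is struck. The only function of Clause 2 is the local-preemption carve-out from Clause 1, so it cannot stand once Clause 1 is removed. Clause 4 merely fixes the civil penalty for violating Clause 1; with Clause 1 gone it has nothing to operate on and falls away. Although Clause 3 refers to Clause 4, its operative terms do not depend on Clause 4, so it remains in effect. Clause 7 declares Clause 4, Clause 5, and Clause 6 mutually dependent; since one of them has fallen, all of them are of no effect. That brings down Clause 5 and Clause 6 as well. The remainder continues in force under Clause 7. The provisions still in force are Clause 3, Clause 7, and Clause 8.

3, 7, 8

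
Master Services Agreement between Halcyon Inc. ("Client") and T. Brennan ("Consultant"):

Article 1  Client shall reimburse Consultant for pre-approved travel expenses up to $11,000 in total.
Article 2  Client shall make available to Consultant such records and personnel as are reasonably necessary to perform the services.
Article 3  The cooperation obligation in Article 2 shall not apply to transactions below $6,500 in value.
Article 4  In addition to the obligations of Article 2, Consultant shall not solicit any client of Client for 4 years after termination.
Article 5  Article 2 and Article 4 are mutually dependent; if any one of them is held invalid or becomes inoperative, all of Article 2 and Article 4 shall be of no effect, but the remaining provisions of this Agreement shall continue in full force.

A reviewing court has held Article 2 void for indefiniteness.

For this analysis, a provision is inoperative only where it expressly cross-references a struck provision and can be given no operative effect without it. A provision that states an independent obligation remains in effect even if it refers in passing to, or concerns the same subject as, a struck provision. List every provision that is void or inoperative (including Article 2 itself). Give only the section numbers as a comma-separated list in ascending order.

Article 2 is struck. The whole of Article 3 is the carve-out from the cooperation obligation, defined by reference to Article 2, so Article 3 cannot stand once Article 2 is removed. Article 5 declares Article 2 and Article 4 mutually dependent; since one of them has fallen, all of them are of no effect. That brings down Article 4 as well. The remainder continues in force under Article 5. That leaves Article 1 and Article 5 in effect.

2, 3, 4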